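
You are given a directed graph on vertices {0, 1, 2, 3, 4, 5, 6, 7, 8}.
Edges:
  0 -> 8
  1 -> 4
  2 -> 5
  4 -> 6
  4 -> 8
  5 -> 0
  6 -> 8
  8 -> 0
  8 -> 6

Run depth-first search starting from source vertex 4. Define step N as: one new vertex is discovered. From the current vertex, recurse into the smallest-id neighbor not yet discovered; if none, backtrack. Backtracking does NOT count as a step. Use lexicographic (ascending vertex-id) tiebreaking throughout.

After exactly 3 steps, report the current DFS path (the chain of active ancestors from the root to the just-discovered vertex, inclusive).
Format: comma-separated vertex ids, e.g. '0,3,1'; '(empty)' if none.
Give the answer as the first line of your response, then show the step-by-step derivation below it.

4,6,8

step 1: discover 4; path=4; order=4
step 2: discover 6; path=4>6; order=4,6
step 3: discover 8; path=4>6>8; order=4,6,8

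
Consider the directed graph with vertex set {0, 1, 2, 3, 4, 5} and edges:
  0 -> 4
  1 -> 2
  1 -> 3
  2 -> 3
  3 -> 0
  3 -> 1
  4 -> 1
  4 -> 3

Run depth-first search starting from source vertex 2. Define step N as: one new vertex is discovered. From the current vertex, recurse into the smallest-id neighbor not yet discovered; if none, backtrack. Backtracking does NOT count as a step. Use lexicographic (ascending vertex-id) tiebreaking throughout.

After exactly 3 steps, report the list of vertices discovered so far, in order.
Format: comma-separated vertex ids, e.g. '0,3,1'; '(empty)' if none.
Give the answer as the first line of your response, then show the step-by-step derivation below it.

2,3,0

step 1: discover 2; path=2; order=2
step 2: discover 3; path=2>3; order=2,3
step 3: discover 0; path=2>3>0; order=2,3,0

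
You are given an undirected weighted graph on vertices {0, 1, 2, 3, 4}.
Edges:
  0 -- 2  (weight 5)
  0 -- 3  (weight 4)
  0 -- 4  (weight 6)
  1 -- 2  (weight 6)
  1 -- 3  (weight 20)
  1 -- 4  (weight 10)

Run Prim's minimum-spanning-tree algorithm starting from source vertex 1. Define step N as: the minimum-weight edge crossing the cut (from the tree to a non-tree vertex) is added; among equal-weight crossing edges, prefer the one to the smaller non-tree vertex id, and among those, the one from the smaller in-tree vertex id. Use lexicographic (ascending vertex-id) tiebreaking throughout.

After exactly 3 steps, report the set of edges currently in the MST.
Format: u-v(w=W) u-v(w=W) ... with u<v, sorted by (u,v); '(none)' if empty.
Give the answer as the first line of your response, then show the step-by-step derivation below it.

0-2(w=5) 0-3(w=4) 1-2(w=6)

step 1: add edge 1-2 (w=6); MST = {1-2(w=6)}
step 2: add edge 0-2 (w=5); MST = {0-2(w=5) 1-2(w=6)}
step 3: add edge 0-3 (w=4); MST = {0-2(w=5) 0-3(w=4) 1-2(w=6)}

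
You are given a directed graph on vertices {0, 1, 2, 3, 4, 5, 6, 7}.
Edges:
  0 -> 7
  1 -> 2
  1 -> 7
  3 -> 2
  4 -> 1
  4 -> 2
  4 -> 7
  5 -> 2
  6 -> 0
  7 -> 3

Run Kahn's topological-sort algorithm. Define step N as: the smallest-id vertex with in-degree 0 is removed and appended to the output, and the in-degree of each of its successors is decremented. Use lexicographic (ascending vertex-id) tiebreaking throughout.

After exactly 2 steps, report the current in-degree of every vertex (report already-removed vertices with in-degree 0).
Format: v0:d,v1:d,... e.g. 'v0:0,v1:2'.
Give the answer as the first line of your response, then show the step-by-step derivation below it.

v0:1,v1:0,v2:2,v3:1,v4:0,v5:0,v6:0,v7:1

step 1: output 4; order=[4]; indeg=(1,0,3,1,0,0,0,2)
step 2: output 1; order=[4,1]; indeg=(1,0,2,1,0,0,0,1)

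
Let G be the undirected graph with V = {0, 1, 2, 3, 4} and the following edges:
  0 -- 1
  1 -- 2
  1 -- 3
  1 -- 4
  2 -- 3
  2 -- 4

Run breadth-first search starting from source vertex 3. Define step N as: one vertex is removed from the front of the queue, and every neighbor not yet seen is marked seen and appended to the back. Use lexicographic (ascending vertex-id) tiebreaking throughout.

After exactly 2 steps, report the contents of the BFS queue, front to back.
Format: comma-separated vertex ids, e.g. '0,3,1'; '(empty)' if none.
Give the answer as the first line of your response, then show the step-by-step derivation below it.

2,0,4

step 1: dequeue 3; queue=[1,2]; order=3
step 2: dequeue 1; queue=[2,0,4]; order=3,1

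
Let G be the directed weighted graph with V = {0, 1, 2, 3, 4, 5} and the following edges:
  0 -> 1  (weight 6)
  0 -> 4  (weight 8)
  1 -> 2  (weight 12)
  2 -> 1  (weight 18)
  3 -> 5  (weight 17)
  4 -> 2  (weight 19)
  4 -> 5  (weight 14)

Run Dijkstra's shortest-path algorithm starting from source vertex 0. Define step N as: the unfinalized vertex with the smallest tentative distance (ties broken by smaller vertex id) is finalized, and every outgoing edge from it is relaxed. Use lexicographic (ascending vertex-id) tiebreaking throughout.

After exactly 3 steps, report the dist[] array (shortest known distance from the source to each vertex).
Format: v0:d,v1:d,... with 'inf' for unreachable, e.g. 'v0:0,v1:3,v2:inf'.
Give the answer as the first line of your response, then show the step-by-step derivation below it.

v0:0,v1:6,v2:18,v3:inf,v4:8,v5:22

step 1: dist = v0:0,v1:6,v2:inf,v3:inf,v4:8,v5:inf
step 2: dist = v0:0,v1:6,v2:18,v3:inf,v4:8,v5:inf
step 3: dist = v0:0,v1:6,v2:18,v3:inf,v4:8,v5:22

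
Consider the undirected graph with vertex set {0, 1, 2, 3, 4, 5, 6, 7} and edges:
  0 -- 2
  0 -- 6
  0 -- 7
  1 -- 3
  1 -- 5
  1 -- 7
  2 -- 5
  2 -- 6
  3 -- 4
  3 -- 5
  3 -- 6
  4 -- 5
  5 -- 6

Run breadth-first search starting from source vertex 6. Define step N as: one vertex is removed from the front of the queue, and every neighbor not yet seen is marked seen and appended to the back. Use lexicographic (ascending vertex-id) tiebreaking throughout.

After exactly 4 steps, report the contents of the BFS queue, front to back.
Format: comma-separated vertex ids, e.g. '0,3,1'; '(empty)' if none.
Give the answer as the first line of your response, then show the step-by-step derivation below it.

5,7,1,4

step 1: dequeue 6; queue=[0,2,3,5]; order=6
step 2: dequeue 0; queue=[2,3,5,7]; order=6,0
step 3: dequeue 2; queue=[3,5,7]; order=6,0,2
step 4: dequeue 3; queue=[5,7,1,4]; order=6,0,2,3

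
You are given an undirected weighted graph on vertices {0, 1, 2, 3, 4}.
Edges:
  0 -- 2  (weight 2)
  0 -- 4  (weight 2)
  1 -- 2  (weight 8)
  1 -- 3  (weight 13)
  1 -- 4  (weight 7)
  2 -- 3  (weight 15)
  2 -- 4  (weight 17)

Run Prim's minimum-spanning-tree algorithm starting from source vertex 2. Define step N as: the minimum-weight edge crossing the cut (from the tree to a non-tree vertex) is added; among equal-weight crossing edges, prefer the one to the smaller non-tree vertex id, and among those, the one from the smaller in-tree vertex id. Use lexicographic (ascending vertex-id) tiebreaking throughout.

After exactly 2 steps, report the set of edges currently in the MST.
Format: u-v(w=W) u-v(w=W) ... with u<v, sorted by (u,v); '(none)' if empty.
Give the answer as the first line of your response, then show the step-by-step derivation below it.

0-2(w=2) 0-4(w=2)

step 1: add edge 0-2 (w=2); MST = {0-2(w=2)}
step 2: add edge 0-4 (w=2); MST = {0-2(w=2) 0-4(w=2)}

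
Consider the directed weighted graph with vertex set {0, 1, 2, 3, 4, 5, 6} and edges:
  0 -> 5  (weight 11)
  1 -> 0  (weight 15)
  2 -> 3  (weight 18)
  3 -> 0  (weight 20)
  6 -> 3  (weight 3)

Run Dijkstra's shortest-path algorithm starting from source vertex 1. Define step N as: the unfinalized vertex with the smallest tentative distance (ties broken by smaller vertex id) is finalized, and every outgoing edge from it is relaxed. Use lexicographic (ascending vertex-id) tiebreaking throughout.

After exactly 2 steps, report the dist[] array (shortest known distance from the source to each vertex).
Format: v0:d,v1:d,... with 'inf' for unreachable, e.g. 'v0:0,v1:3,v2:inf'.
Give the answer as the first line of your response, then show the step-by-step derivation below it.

v0:15,v1:0,v2:inf,v3:inf,v4:inf,v5:26,v6:inf

step 1: dist = v0:15,v1:0,v2:inf,v3:inf,v4:inf,v5:inf,v6:inf
step 2: dist = v0:15,v1:0,v2:inf,v3:inf,v4:inf,v5:26,v6:inf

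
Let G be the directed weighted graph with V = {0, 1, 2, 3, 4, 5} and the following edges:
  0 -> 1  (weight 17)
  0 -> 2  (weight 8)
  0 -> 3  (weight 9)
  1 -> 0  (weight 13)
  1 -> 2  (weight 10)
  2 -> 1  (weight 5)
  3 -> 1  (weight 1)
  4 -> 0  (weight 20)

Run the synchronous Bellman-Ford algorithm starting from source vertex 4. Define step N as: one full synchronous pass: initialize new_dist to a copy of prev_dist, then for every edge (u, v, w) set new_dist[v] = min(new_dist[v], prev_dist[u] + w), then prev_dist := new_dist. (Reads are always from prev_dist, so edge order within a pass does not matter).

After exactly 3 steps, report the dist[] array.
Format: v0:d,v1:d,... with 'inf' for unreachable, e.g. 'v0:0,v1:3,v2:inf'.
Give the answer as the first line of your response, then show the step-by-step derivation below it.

v0:20,v1:30,v2:28,v3:29,v4:0,v5:inf

step 1: dist = v0:20,v1:inf,v2:inf,v3:inf,v4:0,v5:inf
step 2: dist = v0:20,v1:37,v2:28,v3:29,v4:0,v5:inf
step 3: dist = v0:20,v1:30,v2:28,v3:29,v4:0,v5:inf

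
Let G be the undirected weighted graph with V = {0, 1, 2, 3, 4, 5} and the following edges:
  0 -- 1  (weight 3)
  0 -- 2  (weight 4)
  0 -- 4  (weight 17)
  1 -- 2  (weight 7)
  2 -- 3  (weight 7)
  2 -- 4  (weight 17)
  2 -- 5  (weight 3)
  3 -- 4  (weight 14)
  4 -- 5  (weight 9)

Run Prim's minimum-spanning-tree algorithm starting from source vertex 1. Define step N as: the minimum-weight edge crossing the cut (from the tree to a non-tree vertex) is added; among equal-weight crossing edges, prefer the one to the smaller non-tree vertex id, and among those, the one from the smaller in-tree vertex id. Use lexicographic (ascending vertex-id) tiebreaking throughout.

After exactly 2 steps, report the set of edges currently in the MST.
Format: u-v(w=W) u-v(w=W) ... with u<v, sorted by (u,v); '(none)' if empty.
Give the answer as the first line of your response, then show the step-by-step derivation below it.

0-1(w=3) 0-2(w=4)

step 1: add edge 0-1 (w=3); MST = {0-1(w=3)}
step 2: add edge 0-2 (w=4); MST = {0-1(w=3) 0-2(w=4)}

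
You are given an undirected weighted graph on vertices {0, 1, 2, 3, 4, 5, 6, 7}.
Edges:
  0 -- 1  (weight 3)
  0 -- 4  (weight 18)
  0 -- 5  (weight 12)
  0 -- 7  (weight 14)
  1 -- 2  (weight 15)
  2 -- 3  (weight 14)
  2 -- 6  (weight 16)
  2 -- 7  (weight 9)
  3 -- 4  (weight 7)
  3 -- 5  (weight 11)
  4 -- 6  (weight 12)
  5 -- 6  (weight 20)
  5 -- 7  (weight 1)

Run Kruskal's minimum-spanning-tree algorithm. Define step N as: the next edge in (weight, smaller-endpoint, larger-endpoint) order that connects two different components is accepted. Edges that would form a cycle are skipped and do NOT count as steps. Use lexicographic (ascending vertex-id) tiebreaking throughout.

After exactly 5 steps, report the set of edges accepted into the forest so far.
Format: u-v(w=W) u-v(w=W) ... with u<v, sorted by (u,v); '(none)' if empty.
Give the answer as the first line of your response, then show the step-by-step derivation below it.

0-1(w=3) 2-7(w=9) 3-4(w=7) 3-5(w=11) 5-7(w=1)

step 1: add edge 5-7 (w=1); MST = {5-7(w=1)}
step 2: add edge 0-1 (w=3); MST = {0-1(w=3) 5-7(w=1)}
step 3: add edge 3-4 (w=7); MST = {0-1(w=3) 3-4(w=7) 5-7(w=1)}
step 4: add edge 2-7 (w=9); MST = {0-1(w=3) 2-7(w=9) 3-4(w=7) 5-7(w=1)}
step 5: add edge 3-5 (w=11); MST = {0-1(w=3) 2-7(w=9) 3-4(w=7) 3-5(w=11) 5-7(w=1)}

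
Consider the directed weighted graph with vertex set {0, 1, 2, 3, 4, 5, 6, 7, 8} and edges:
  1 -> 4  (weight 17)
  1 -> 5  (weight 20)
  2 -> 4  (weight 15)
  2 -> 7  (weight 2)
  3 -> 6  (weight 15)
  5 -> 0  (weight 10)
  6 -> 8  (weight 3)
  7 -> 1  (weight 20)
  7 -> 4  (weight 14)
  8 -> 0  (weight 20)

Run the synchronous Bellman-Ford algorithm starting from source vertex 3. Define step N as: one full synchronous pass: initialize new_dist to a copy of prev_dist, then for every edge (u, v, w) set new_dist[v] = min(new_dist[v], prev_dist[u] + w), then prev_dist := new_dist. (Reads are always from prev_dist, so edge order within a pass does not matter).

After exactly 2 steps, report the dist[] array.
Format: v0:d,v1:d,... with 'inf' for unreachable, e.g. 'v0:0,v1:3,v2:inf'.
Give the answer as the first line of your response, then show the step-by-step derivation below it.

v0:inf,v1:inf,v2:inf,v3:0,v4:inf,v5:inf,v6:15,v7:inf,v8:18

step 1: dist = v0:inf,v1:inf,v2:inf,v3:0,v4:inf,v5:inf,v6:15,v7:inf,v8:inf
step 2: dist = v0:inf,v1:inf,v2:inf,v3:0,v4:inf,v5:inf,v6:15,v7:inf,v8:18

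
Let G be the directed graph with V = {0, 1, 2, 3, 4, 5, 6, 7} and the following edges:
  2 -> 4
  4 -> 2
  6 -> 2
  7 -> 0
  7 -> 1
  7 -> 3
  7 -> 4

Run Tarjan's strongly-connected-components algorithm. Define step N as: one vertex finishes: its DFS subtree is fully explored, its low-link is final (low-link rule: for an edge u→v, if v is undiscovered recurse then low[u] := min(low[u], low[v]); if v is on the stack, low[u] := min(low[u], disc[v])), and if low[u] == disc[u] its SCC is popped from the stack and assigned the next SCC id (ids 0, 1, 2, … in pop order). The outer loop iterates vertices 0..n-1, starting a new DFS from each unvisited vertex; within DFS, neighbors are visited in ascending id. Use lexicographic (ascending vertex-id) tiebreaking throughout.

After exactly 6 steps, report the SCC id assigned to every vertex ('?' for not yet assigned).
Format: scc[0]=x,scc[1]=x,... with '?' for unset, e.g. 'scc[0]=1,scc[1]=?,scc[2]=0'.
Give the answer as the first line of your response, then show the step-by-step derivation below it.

scc[0]=0,scc[1]=1,scc[2]=2,scc[3]=3,scc[4]=2,scc[5]=4,scc[6]=?,scc[7]=?

step 1: low=(low[0]=0,low[1]=?,low[2]=?,low[3]=?,low[4]=?,low[5]=?,low[6]=?,low[7]=?); scc=(scc[0]=0,scc[1]=?,scc[2]=?,scc[3]=?,scc[4]=?,scc[5]=?,scc[6]=?,scc[7]=?)
step 2: low=(low[0]=0,low[1]=1,low[2]=?,low[3]=?,low[4]=?,low[5]=?,low[6]=?,low[7]=?); scc=(scc[0]=0,scc[1]=1,scc[2]=?,scc[3]=?,scc[4]=?,scc[5]=?,scc[6]=?,scc[7]=?)
step 3: low=(low[0]=0,low[1]=1,low[2]=2,low[3]=?,low[4]=2,low[5]=?,low[6]=?,low[7]=?); scc=(scc[0]=0,scc[1]=1,scc[2]=?,scc[3]=?,scc[4]=?,scc[5]=?,scc[6]=?,scc[7]=?)
step 4: low=(low[0]=0,low[1]=1,low[2]=2,low[3]=?,low[4]=2,low[5]=?,low[6]=?,low[7]=?); scc=(scc[0]=0,scc[1]=1,scc[2]=2,scc[3]=?,scc[4]=2,scc[5]=?,scc[6]=?,scc[7]=?)
step 5: low=(low[0]=0,low[1]=1,low[2]=2,low[3]=4,low[4]=2,low[5]=?,low[6]=?,low[7]=?); scc=(scc[0]=0,scc[1]=1,scc[2]=2,scc[3]=3,scc[4]=2,scc[5]=?,scc[6]=?,scc[7]=?)
step 6: low=(low[0]=0,low[1]=1,low[2]=2,low[3]=4,low[4]=2,low[5]=5,low[6]=?,low[7]=?); scc=(scc[0]=0,scc[1]=1,scc[2]=2,scc[3]=3,scc[4]=2,scc[5]=4,scc[6]=?,scc[7]=?)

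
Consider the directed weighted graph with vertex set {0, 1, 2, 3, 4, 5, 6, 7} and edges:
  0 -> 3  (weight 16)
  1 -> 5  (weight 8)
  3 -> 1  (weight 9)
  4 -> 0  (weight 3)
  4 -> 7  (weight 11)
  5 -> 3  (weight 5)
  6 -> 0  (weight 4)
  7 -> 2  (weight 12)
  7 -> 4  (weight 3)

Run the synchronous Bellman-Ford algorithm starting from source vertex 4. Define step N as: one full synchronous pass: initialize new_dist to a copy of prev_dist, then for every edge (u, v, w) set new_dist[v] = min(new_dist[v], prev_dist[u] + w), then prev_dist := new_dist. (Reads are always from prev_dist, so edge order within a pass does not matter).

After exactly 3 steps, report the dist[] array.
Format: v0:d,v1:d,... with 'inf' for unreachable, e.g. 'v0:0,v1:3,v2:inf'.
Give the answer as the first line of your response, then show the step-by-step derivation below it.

v0:3,v1:28,v2:23,v3:19,v4:0,v5:inf,v6:inf,v7:11

step 1: dist = v0:3,v1:inf,v2:inf,v3:inf,v4:0,v5:inf,v6:inf,v7:11
step 2: dist = v0:3,v1:inf,v2:23,v3:19,v4:0,v5:inf,v6:inf,v7:11
step 3: dist = v0:3,v1:28,v2:23,v3:19,v4:0,v5:inf,v6:inf,v7:11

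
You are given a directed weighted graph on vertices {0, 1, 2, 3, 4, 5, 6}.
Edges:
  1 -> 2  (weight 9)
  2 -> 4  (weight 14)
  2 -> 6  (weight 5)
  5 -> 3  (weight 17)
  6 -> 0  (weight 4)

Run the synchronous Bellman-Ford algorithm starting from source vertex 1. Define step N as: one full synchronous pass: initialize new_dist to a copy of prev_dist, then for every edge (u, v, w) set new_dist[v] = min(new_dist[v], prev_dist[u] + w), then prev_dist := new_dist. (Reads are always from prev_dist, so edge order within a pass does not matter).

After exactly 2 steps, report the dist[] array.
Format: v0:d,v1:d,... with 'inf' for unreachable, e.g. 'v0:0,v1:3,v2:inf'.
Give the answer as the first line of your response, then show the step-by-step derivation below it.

v0:inf,v1:0,v2:9,v3:inf,v4:23,v5:inf,v6:14

step 1: dist = v0:inf,v1:0,v2:9,v3:inf,v4:inf,v5:inf,v6:inf
step 2: dist = v0:inf,v1:0,v2:9,v3:inf,v4:23,v5:inf,v6:14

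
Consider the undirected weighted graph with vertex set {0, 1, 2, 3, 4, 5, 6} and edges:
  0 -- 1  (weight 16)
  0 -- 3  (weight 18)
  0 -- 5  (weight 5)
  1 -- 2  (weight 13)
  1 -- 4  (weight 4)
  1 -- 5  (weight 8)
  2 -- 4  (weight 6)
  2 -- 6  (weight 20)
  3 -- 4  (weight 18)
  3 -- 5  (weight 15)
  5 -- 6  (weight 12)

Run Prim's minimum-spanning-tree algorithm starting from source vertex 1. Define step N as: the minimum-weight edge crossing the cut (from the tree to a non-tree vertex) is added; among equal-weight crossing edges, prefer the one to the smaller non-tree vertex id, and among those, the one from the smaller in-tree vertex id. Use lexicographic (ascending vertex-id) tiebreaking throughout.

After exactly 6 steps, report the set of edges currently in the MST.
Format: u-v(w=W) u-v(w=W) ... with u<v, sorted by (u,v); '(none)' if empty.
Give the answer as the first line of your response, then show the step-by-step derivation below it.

0-5(w=5) 1-4(w=4) 1-5(w=8) 2-4(w=6) 3-5(w=15) 5-6(w=12)

step 1: add edge 1-4 (w=4); MST = {1-4(w=4)}
step 2: add edge 2-4 (w=6); MST = {1-4(w=4) 2-4(w=6)}
step 3: add edge 1-5 (w=8); MST = {1-4(w=4) 1-5(w=8) 2-4(w=6)}
step 4: add edge 0-5 (w=5); MST = {0-5(w=5) 1-4(w=4) 1-5(w=8) 2-4(w=6)}
step 5: add edge 5-6 (w=12); MST = {0-5(w=5) 1-4(w=4) 1-5(w=8) 2-4(w=6) 5-6(w=12)}
step 6: add edge 3-5 (w=15); MST = {0-5(w=5) 1-4(w=4) 1-5(w=8) 2-4(w=6) 3-5(w=15) 5-6(w=12)}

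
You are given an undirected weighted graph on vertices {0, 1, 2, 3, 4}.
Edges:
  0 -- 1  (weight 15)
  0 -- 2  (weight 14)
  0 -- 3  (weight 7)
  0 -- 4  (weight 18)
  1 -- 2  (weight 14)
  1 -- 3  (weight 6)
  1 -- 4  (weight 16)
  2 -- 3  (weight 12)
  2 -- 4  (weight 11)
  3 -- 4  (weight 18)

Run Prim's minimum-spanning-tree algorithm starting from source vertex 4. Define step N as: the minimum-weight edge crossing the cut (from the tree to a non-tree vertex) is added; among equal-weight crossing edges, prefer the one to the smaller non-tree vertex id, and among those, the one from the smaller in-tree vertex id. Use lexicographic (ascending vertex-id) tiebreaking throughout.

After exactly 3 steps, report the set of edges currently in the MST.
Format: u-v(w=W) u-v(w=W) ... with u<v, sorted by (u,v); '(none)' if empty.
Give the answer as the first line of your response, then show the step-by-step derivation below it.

1-3(w=6) 2-3(w=12) 2-4(w=11)

step 1: add edge 2-4 (w=11); MST = {2-4(w=11)}
step 2: add edge 2-3 (w=12); MST = {2-3(w=12) 2-4(w=11)}
step 3: add edge 1-3 (w=6); MST = {1-3(w=6) 2-3(w=12) 2-4(w=11)}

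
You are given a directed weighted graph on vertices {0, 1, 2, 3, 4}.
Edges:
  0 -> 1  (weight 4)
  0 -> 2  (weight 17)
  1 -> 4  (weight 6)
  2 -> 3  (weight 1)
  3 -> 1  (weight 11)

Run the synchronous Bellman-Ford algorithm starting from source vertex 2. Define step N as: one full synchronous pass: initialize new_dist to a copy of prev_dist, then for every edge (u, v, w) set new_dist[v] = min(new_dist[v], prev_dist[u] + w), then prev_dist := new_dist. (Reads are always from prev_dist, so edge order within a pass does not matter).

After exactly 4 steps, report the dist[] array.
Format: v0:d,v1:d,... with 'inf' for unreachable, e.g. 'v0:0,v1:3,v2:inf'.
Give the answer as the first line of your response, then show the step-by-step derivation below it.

v0:inf,v1:12,v2:0,v3:1,v4:18

step 1: dist = v0:inf,v1:inf,v2:0,v3:1,v4:inf
step 2: dist = v0:inf,v1:12,v2:0,v3:1,v4:inf
step 3: dist = v0:inf,v1:12,v2:0,v3:1,v4:18
step 4: dist = v0:inf,v1:12,v2:0,v3:1,v4:18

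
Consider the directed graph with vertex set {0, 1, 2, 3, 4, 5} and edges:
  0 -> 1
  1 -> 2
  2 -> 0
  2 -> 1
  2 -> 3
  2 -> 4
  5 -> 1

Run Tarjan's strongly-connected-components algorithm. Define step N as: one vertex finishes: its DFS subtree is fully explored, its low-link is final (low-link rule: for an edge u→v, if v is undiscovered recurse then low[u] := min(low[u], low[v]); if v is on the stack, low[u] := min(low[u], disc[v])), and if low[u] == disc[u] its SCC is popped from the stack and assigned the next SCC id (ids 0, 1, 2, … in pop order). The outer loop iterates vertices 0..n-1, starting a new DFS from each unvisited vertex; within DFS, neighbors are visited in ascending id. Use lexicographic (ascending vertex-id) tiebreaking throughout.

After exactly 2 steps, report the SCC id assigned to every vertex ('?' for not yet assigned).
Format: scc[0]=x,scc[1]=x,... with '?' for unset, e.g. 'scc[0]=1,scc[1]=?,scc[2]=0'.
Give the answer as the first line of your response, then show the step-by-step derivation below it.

scc[0]=?,scc[1]=?,scc[2]=?,scc[3]=0,scc[4]=1,scc[5]=?

step 1: low=(low[0]=0,low[1]=1,low[2]=0,low[3]=3,low[4]=?,low[5]=?); scc=(scc[0]=?,scc[1]=?,scc[2]=?,scc[3]=0,scc[4]=?,scc[5]=?)
step 2: low=(low[0]=0,low[1]=1,low[2]=0,low[3]=3,low[4]=4,low[5]=?); scc=(scc[0]=?,scc[1]=?,scc[2]=?,scc[3]=0,scc[4]=1,scc[5]=?)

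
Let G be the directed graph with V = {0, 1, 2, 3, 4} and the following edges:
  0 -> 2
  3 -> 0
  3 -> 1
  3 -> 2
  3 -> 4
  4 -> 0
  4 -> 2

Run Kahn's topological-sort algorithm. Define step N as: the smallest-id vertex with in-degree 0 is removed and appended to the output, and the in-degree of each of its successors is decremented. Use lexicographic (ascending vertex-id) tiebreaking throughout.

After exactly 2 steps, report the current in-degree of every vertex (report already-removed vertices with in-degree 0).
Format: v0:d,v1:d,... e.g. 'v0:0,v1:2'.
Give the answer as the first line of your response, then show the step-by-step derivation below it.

v0:1,v1:0,v2:2,v3:0,v4:0

step 1: output 3; order=[3]; indeg=(1,0,2,0,0)
step 2: output 1; order=[3,1]; indeg=(1,0,2,0,0)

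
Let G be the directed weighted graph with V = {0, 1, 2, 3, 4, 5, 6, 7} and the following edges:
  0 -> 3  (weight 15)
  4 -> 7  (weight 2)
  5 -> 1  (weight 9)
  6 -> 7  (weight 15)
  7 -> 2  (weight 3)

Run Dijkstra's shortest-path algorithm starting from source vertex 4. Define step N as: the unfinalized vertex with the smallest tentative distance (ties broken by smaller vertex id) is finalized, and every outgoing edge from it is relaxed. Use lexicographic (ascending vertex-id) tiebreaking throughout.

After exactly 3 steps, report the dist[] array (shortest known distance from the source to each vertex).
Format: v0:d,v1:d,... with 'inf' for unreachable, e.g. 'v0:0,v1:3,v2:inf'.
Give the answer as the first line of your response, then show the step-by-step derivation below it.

v0:inf,v1:inf,v2:5,v3:inf,v4:0,v5:inf,v6:inf,v7:2

step 1: dist = v0:inf,v1:inf,v2:inf,v3:inf,v4:0,v5:inf,v6:inf,v7:2
step 2: dist = v0:inf,v1:inf,v2:5,v3:inf,v4:0,v5:inf,v6:inf,v7:2
step 3: dist = v0:inf,v1:inf,v2:5,v3:inf,v4:0,v5:inf,v6:inf,v7:2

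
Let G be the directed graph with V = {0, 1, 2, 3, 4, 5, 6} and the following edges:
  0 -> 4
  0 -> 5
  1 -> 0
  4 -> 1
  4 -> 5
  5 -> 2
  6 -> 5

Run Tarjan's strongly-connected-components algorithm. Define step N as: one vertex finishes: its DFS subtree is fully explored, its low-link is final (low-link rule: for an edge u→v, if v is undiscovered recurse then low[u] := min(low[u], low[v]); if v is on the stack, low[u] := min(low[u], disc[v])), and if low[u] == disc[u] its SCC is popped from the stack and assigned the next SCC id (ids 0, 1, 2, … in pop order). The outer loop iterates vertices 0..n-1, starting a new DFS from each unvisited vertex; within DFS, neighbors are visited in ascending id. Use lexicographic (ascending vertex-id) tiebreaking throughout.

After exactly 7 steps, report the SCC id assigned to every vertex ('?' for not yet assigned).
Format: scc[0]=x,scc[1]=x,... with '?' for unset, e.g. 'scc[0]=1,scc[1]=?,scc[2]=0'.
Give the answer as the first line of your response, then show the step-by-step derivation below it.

scc[0]=2,scc[1]=2,scc[2]=0,scc[3]=3,scc[4]=2,scc[5]=1,scc[6]=4

step 1: low=(low[0]=0,low[1]=0,low[2]=?,low[3]=?,low[4]=1,low[5]=?,low[6]=?); scc=(scc[0]=?,scc[1]=?,scc[2]=?,scc[3]=?,scc[4]=?,scc[5]=?,scc[6]=?)
step 2: low=(low[0]=0,low[1]=0,low[2]=4,low[3]=?,low[4]=0,low[5]=3,low[6]=?); scc=(scc[0]=?,scc[1]=?,scc[2]=0,scc[3]=?,scc[4]=?,scc[5]=?,scc[6]=?)
step 3: low=(low[0]=0,low[1]=0,low[2]=4,low[3]=?,low[4]=0,low[5]=3,low[6]=?); scc=(scc[0]=?,scc[1]=?,scc[2]=0,scc[3]=?,scc[4]=?,scc[5]=1,scc[6]=?)
step 4: low=(low[0]=0,low[1]=0,low[2]=4,low[3]=?,low[4]=0,low[5]=3,low[6]=?); scc=(scc[0]=?,scc[1]=?,scc[2]=0,scc[3]=?,scc[4]=?,scc[5]=1,scc[6]=?)
step 5: low=(low[0]=0,low[1]=0,low[2]=4,low[3]=?,low[4]=0,low[5]=3,low[6]=?); scc=(scc[0]=2,scc[1]=2,scc[2]=0,scc[3]=?,scc[4]=2,scc[5]=1,scc[6]=?)
step 6: low=(low[0]=0,low[1]=0,low[2]=4,low[3]=5,low[4]=0,low[5]=3,low[6]=?); scc=(scc[0]=2,scc[1]=2,scc[2]=0,scc[3]=3,scc[4]=2,scc[5]=1,scc[6]=?)
step 7: low=(low[0]=0,low[1]=0,low[2]=4,low[3]=5,low[4]=0,low[5]=3,low[6]=6); scc=(scc[0]=2,scc[1]=2,scc[2]=0,scc[3]=3,scc[4]=2,scc[5]=1,scc[6]=4)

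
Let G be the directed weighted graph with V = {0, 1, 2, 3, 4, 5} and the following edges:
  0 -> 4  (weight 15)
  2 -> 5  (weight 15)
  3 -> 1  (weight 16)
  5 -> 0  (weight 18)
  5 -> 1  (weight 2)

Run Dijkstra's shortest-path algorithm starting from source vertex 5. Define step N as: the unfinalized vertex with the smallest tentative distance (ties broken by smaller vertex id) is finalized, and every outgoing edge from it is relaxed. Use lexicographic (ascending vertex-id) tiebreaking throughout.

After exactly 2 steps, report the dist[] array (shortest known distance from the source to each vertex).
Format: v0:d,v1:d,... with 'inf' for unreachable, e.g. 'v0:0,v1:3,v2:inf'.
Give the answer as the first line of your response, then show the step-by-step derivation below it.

v0:18,v1:2,v2:inf,v3:inf,v4:inf,v5:0

step 1: dist = v0:18,v1:2,v2:inf,v3:inf,v4:inf,v5:0
step 2: dist = v0:18,v1:2,v2:inf,v3:inf,v4:inf,v5:0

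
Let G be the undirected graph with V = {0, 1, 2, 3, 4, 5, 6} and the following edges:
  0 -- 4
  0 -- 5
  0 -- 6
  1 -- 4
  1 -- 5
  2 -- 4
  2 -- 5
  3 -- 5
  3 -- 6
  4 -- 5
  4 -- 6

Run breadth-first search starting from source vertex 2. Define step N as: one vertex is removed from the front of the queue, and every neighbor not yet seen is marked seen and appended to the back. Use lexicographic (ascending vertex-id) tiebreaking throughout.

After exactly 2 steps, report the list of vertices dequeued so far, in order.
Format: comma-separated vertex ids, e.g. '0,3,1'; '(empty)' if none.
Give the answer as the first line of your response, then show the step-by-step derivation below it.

2,4

step 1: dequeue 2; queue=[4,5]; order=2
step 2: dequeue 4; queue=[5,0,1,6]; order=2,4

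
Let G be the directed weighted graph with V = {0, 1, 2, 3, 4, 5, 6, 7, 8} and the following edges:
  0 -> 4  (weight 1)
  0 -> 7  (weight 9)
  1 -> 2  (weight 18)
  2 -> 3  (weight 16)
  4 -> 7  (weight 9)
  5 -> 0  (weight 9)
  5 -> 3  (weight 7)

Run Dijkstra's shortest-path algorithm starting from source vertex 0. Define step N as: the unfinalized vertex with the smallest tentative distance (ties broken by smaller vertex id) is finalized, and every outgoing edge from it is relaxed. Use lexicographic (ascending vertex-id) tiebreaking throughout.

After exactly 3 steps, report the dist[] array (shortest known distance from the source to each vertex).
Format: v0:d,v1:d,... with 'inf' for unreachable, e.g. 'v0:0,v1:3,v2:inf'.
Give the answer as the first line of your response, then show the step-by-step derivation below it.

v0:0,v1:inf,v2:inf,v3:inf,v4:1,v5:inf,v6:inf,v7:9,v8:inf

step 1: dist = v0:0,v1:inf,v2:inf,v3:inf,v4:1,v5:inf,v6:inf,v7:9,v8:inf
step 2: dist = v0:0,v1:inf,v2:inf,v3:inf,v4:1,v5:inf,v6:inf,v7:9,v8:inf
step 3: dist = v0:0,v1:inf,v2:inf,v3:inf,v4:1,v5:inf,v6:inf,v7:9,v8:inf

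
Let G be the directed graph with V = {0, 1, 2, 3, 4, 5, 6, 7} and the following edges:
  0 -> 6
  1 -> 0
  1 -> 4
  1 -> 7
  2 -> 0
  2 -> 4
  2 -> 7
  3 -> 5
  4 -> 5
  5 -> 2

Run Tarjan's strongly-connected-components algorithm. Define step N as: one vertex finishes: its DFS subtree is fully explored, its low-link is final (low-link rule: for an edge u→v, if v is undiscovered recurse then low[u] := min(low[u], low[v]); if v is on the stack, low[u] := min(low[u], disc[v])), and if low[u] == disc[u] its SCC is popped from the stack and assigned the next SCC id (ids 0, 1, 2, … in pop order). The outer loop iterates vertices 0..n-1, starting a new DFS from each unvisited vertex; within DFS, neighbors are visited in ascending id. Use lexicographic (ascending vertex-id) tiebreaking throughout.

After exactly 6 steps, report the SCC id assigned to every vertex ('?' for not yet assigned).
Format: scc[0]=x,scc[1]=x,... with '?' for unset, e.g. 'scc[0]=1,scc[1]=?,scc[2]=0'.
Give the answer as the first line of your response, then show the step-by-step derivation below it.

scc[0]=1,scc[1]=?,scc[2]=3,scc[3]=?,scc[4]=3,scc[5]=3,scc[6]=0,scc[7]=2

step 1: low=(low[0]=0,low[1]=?,low[2]=?,low[3]=?,low[4]=?,low[5]=?,low[6]=1,low[7]=?); scc=(scc[0]=?,scc[1]=?,scc[2]=?,scc[3]=?,scc[4]=?,scc[5]=?,scc[6]=0,scc[7]=?)
step 2: low=(low[0]=0,low[1]=?,low[2]=?,low[3]=?,low[4]=?,low[5]=?,low[6]=1,low[7]=?); scc=(scc[0]=1,scc[1]=?,scc[2]=?,scc[3]=?,scc[4]=?,scc[5]=?,scc[6]=0,scc[7]=?)
step 3: low=(low[0]=0,low[1]=2,low[2]=3,low[3]=?,low[4]=3,low[5]=4,low[6]=1,low[7]=6); scc=(scc[0]=1,scc[1]=?,scc[2]=?,scc[3]=?,scc[4]=?,scc[5]=?,scc[6]=0,scc[7]=2)
step 4: low=(low[0]=0,low[1]=2,low[2]=3,low[3]=?,low[4]=3,low[5]=4,low[6]=1,low[7]=6); scc=(scc[0]=1,scc[1]=?,scc[2]=?,scc[3]=?,scc[4]=?,scc[5]=?,scc[6]=0,scc[7]=2)
step 5: low=(low[0]=0,low[1]=2,low[2]=3,low[3]=?,low[4]=3,low[5]=3,low[6]=1,low[7]=6); scc=(scc[0]=1,scc[1]=?,scc[2]=?,scc[3]=?,scc[4]=?,scc[5]=?,scc[6]=0,scc[7]=2)
step 6: low=(low[0]=0,low[1]=2,low[2]=3,low[3]=?,low[4]=3,low[5]=3,low[6]=1,low[7]=6); scc=(scc[0]=1,scc[1]=?,scc[2]=3,scc[3]=?,scc[4]=3,scc[5]=3,scc[6]=0,scc[7]=2)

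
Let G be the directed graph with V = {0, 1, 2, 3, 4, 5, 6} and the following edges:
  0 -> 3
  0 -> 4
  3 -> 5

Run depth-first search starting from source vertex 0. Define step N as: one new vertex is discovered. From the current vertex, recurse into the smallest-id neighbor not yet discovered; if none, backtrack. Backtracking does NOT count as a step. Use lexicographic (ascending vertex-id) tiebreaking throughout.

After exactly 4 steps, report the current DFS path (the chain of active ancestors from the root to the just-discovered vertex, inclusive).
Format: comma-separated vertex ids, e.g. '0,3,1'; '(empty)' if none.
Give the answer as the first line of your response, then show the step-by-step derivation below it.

0,4

step 1: discover 0; path=0; order=0
step 2: discover 3; path=0>3; order=0,3
step 3: discover 5; path=0>3>5; order=0,3,5
step 4: discover 4; path=0>4; order=0,3,5,4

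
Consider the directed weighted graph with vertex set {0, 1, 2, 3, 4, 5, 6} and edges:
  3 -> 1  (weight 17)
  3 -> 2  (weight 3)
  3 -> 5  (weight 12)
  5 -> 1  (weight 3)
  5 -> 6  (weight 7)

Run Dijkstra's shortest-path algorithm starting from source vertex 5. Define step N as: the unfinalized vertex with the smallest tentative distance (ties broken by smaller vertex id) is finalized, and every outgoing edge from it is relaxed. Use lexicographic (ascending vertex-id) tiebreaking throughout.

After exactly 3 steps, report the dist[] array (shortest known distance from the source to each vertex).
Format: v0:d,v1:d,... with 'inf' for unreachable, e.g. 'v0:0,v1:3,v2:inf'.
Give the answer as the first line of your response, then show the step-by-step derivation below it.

v0:inf,v1:3,v2:inf,v3:inf,v4:inf,v5:0,v6:7

step 1: dist = v0:inf,v1:3,v2:inf,v3:inf,v4:inf,v5:0,v6:7
step 2: dist = v0:inf,v1:3,v2:inf,v3:inf,v4:inf,v5:0,v6:7
step 3: dist = v0:inf,v1:3,v2:inf,v3:inf,v4:inf,v5:0,v6:7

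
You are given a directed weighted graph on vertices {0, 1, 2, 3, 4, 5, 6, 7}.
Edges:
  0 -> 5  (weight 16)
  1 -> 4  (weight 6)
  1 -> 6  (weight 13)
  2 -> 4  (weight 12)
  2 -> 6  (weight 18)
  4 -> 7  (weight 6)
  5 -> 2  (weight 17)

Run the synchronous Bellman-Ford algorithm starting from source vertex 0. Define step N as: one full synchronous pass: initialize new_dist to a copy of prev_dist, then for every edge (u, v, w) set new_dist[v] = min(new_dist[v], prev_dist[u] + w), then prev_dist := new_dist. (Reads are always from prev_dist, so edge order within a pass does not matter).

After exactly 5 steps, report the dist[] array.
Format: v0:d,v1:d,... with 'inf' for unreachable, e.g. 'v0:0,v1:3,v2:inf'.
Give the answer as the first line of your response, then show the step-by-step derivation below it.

v0:0,v1:inf,v2:33,v3:inf,v4:45,v5:16,v6:51,v7:51

step 1: dist = v0:0,v1:inf,v2:inf,v3:inf,v4:inf,v5:16,v6:inf,v7:inf
step 2: dist = v0:0,v1:inf,v2:33,v3:inf,v4:inf,v5:16,v6:inf,v7:inf
step 3: dist = v0:0,v1:inf,v2:33,v3:inf,v4:45,v5:16,v6:51,v7:inf
step 4: dist = v0:0,v1:inf,v2:33,v3:inf,v4:45,v5:16,v6:51,v7:51
step 5: dist = v0:0,v1:inf,v2:33,v3:inf,v4:45,v5:16,v6:51,v7:51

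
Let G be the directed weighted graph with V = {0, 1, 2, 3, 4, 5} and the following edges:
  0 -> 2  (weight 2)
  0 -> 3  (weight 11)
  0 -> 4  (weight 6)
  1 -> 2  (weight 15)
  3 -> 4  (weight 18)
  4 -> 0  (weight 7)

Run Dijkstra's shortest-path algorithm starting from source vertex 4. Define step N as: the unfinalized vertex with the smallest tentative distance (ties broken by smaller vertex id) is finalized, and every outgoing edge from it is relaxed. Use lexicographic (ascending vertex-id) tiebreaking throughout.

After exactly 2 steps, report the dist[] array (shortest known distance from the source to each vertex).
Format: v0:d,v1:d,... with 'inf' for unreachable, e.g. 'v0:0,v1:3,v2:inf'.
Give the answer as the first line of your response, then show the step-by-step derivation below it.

v0:7,v1:inf,v2:9,v3:18,v4:0,v5:inf

step 1: dist = v0:7,v1:inf,v2:inf,v3:inf,v4:0,v5:inf
step 2: dist = v0:7,v1:inf,v2:9,v3:18,v4:0,v5:inf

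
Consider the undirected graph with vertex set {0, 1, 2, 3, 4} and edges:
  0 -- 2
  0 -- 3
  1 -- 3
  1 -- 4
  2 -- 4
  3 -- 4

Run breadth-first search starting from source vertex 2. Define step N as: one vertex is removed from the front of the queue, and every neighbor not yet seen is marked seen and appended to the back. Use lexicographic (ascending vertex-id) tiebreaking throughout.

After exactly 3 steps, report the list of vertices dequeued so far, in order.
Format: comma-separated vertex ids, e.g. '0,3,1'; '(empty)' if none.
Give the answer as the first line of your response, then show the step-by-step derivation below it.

2,0,4

step 1: dequeue 2; queue=[0,4]; order=2
step 2: dequeue 0; queue=[4,3]; order=2,0
step 3: dequeue 4; queue=[3,1]; order=2,0,4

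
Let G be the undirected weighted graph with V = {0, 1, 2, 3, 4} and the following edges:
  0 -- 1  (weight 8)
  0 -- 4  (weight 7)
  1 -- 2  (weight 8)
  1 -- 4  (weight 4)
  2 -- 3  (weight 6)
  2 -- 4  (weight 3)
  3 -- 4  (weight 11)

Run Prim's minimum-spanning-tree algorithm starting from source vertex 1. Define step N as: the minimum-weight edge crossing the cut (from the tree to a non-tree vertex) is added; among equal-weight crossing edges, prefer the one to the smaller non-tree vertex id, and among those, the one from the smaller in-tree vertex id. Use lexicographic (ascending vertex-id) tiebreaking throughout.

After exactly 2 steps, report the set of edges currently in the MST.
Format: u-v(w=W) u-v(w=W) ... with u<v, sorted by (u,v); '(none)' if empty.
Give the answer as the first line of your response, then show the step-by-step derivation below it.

1-4(w=4) 2-4(w=3)

step 1: add edge 1-4 (w=4); MST = {1-4(w=4)}
step 2: add edge 2-4 (w=3); MST = {1-4(w=4) 2-4(w=3)}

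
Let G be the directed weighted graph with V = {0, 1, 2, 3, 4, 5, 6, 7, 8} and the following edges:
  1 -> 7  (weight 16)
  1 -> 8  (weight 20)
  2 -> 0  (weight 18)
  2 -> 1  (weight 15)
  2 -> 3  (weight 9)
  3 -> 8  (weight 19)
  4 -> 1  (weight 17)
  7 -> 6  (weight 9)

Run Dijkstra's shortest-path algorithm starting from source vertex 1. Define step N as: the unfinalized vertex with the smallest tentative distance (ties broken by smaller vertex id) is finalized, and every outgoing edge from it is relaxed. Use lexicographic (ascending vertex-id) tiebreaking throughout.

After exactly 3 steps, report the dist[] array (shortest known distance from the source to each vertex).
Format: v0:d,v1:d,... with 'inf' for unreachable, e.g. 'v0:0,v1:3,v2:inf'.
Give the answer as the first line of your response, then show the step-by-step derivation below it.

v0:inf,v1:0,v2:inf,v3:inf,v4:inf,v5:inf,v6:25,v7:16,v8:20

step 1: dist = v0:inf,v1:0,v2:inf,v3:inf,v4:inf,v5:inf,v6:inf,v7:16,v8:20
step 2: dist = v0:inf,v1:0,v2:inf,v3:inf,v4:inf,v5:inf,v6:25,v7:16,v8:20
step 3: dist = v0:inf,v1:0,v2:inf,v3:inf,v4:inf,v5:inf,v6:25,v7:16,v8:20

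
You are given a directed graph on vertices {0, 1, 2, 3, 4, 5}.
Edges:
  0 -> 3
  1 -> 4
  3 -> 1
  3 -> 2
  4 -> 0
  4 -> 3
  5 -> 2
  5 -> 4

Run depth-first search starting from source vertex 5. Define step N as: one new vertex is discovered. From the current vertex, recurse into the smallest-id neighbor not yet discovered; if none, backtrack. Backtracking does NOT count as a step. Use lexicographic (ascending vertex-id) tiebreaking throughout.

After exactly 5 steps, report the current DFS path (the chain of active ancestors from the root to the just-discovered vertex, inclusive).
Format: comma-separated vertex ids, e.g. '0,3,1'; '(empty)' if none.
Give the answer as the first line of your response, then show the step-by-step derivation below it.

5,4,0,3

step 1: discover 5; path=5; order=5
step 2: discover 2; path=5>2; order=5,2
step 3: discover 4; path=5>4; order=5,2,4
step 4: discover 0; path=5>4>0; order=5,2,4,0
step 5: discover 3; path=5>4>0>3; order=5,2,4,0,3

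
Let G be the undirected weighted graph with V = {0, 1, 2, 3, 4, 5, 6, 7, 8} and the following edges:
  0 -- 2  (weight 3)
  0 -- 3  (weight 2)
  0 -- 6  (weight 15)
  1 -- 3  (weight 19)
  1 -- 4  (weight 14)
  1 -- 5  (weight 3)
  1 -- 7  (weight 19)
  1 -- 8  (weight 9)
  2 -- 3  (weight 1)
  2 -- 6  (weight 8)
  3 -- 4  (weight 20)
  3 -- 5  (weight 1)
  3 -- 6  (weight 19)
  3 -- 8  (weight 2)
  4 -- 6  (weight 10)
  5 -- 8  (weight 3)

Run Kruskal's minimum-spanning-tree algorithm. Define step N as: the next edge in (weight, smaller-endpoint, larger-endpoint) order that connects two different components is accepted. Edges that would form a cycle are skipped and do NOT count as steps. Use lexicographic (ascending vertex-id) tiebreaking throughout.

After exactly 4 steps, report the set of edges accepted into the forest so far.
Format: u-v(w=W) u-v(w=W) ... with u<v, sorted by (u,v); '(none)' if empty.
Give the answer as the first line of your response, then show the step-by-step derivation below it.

0-3(w=2) 2-3(w=1) 3-5(w=1) 3-8(w=2)

step 1: add edge 2-3 (w=1); MST = {2-3(w=1)}
step 2: add edge 3-5 (w=1); MST = {2-3(w=1) 3-5(w=1)}
step 3: add edge 0-3 (w=2); MST = {0-3(w=2) 2-3(w=1) 3-5(w=1)}
step 4: add edge 3-8 (w=2); MST = {0-3(w=2) 2-3(w=1) 3-5(w=1) 3-8(w=2)}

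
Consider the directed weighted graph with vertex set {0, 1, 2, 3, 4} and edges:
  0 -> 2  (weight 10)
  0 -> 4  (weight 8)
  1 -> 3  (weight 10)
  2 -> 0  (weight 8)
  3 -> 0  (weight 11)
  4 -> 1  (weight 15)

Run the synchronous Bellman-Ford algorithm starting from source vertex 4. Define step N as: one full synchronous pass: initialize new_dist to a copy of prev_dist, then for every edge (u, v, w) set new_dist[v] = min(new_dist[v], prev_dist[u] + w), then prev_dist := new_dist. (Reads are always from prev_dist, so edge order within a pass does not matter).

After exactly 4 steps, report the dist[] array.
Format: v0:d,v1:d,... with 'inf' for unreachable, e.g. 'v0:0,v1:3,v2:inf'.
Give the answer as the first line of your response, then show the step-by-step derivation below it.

v0:36,v1:15,v2:46,v3:25,v4:0

step 1: dist = v0:inf,v1:15,v2:inf,v3:inf,v4:0
step 2: dist = v0:inf,v1:15,v2:inf,v3:25,v4:0
step 3: dist = v0:36,v1:15,v2:inf,v3:25,v4:0
step 4: dist = v0:36,v1:15,v2:46,v3:25,v4:0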